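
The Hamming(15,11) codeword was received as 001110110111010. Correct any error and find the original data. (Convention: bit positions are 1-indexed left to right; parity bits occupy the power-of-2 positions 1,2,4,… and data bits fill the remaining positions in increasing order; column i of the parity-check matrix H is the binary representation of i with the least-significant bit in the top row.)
Syndrome s = H · r^T (mod 2), r = 001110110111010:
  s[0] = (101010101010101)·(001110110111010) mod 2 = 0+0+1+0+1+0+1+0+0+0+1+0+0+0+0 mod 2 = 0
  s[1] = (011001100110011)·(001110110111010) mod 2 = 0+0+1+0+0+0+1+0+0+1+1+0+0+1+0 mod 2 = 1
  s[2] = (000111100001111)·(001110110111010) mod 2 = 0+0+0+1+1+0+1+0+0+0+0+1+0+1+0 mod 2 = 1
  s[3] = (000000011111111)·(001110110111010) mod 2 = 0+0+0+0+0+0+0+1+0+1+1+1+0+1+0 mod 2 = 1
Syndrome = 0111
Column 14 of H equals this syndrome → error at bit 14 (1-indexed).
Flip bit 14: 001110110111010 → 001110110111000
Extract data bits at positions {3,5,6,7,9,10,11,12,13,14,15}: 11010111000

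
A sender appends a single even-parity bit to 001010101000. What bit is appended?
Sum of data bits: 0+0+1+0+1+0+1+0+1+0+0+0 = 4.
4 mod 2 = 0, so parity bit = 0.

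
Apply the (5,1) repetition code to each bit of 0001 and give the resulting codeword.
Repeat each bit 5× and concatenate:
0→00000  0→00000  0→00000  1→11111
Codeword = 00000000000000011111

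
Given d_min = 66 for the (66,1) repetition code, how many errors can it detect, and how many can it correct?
Detection only: up to d_min − 1 = 65 errors.
Correction: up to ⌊(d_min − 1)/2⌋ = ⌊65/2⌋ = 32 errors.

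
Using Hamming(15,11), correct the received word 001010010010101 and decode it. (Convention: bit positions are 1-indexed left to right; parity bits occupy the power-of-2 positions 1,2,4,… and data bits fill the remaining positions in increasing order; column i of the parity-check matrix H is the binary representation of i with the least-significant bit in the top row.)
Syndrome s = H · r^T (mod 2), r = 001010010010101:
  s[0] = (101010101010101)·(001010010010101) mod 2 = 0+0+1+0+1+0+0+0+0+0+1+0+1+0+1 mod 2 = 1
  s[1] = (011001100110011)·(001010010010101) mod 2 = 0+0+1+0+0+0+0+0+0+0+1+0+0+0+1 mod 2 = 1
  s[2] = (000111100001111)·(001010010010101) mod 2 = 0+0+0+0+1+0+0+0+0+0+0+0+1+0+1 mod 2 = 1
  s[3] = (000000011111111)·(001010010010101) mod 2 = 0+0+0+0+0+0+0+1+0+0+1+0+1+0+1 mod 2 = 0
Syndrome = 1110
Column 7 of H equals this syndrome → error at bit 7 (1-indexed).
Flip bit 7: 001010010010101 → 001010110010101
Extract data bits at positions {3,5,6,7,9,10,11,12,13,14,15}: 11010010101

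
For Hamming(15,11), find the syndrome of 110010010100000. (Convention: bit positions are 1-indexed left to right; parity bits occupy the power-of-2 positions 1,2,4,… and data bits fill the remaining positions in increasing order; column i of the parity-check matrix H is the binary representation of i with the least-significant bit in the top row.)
Syndrome s = H · r^T (mod 2), r = 110010010100000:
  s[0] = (101010101010101)·(110010010100000) mod 2 = 1+0+0+0+1+0+0+0+0+0+0+0+0+0+0 mod 2 = 0
  s[1] = (011001100110011)·(110010010100000) mod 2 = 0+1+0+0+0+0+0+0+0+1+0+0+0+0+0 mod 2 = 0
  s[2] = (000111100001111)·(110010010100000) mod 2 = 0+0+0+0+1+0+0+0+0+0+0+0+0+0+0 mod 2 = 1
  s[3] = (000000011111111)·(110010010100000) mod 2 = 0+0+0+0+0+0+0+1+0+1+0+0+0+0+0 mod 2 = 0
Syndrome = 0010
Non-zero syndrome: error at position 4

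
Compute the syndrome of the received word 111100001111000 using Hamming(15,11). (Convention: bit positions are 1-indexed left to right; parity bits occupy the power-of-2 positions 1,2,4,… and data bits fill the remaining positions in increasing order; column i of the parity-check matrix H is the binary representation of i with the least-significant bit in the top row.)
Syndrome s = H · r^T (mod 2), r = 111100001111000:
  s[0] = (101010101010101)·(111100001111000) mod 2 = 1+0+1+0+0+0+0+0+1+0+1+0+0+0+0 mod 2 = 0
  s[1] = (011001100110011)·(111100001111000) mod 2 = 0+1+1+0+0+0+0+0+0+1+1+0+0+0+0 mod 2 = 0
  s[2] = (000111100001111)·(111100001111000) mod 2 = 0+0+0+1+0+0+0+0+0+0+0+1+0+0+0 mod 2 = 0
  s[3] = (000000011111111)·(111100001111000) mod 2 = 0+0+0+0+0+0+0+0+1+1+1+1+0+0+0 mod 2 = 0
Syndrome = 0000
s = 0: no error detected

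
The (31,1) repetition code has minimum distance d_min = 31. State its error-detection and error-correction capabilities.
Detection only: up to d_min − 1 = 30 errors.
Correction: up to ⌊(d_min − 1)/2⌋ = ⌊30/2⌋ = 15 errors.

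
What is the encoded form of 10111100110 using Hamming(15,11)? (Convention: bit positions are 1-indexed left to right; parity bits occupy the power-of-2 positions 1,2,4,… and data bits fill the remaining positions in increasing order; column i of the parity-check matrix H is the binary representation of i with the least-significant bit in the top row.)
Codeword c = d · G (mod 2), d = 10111100110:
  c[0] = d·G[:,0] = (10111100110)·(11011010101) mod 2 = 1+0+0+1+1+0+0+0+1+0+0 mod 2 = 0
  c[1] = d·G[:,1] = (10111100110)·(10110110011) mod 2 = 1+0+1+1+0+1+0+0+0+1+0 mod 2 = 1
  c[2] = d·G[:,2] = (10111100110)·(10000000000) mod 2 = 1+0+0+0+0+0+0+0+0+0+0 mod 2 = 1
  c[3] = d·G[:,3] = (10111100110)·(01110001111) mod 2 = 0+0+1+1+0+0+0+0+1+1+0 mod 2 = 0
  c[4] = d·G[:,4] = (10111100110)·(01000000000) mod 2 = 0+0+0+0+0+0+0+0+0+0+0 mod 2 = 0
  c[5] = d·G[:,5] = (10111100110)·(00100000000) mod 2 = 0+0+1+0+0+0+0+0+0+0+0 mod 2 = 1
  c[6] = d·G[:,6] = (10111100110)·(00010000000) mod 2 = 0+0+0+1+0+0+0+0+0+0+0 mod 2 = 1
  c[7] = d·G[:,7] = (10111100110)·(00001111111) mod 2 = 0+0+0+0+1+1+0+0+1+1+0 mod 2 = 0
  c[8] = d·G[:,8] = (10111100110)·(00001000000) mod 2 = 0+0+0+0+1+0+0+0+0+0+0 mod 2 = 1
  c[9] = d·G[:,9] = (10111100110)·(00000100000) mod 2 = 0+0+0+0+0+1+0+0+0+0+0 mod 2 = 1
  c[10] = d·G[:,10] = (10111100110)·(00000010000) mod 2 = 0+0+0+0+0+0+0+0+0+0+0 mod 2 = 0
  c[11] = d·G[:,11] = (10111100110)·(00000001000) mod 2 = 0+0+0+0+0+0+0+0+0+0+0 mod 2 = 0
  c[12] = d·G[:,12] = (10111100110)·(00000000100) mod 2 = 0+0+0+0+0+0+0+0+1+0+0 mod 2 = 1
  c[13] = d·G[:,13] = (10111100110)·(00000000010) mod 2 = 0+0+0+0+0+0+0+0+0+1+0 mod 2 = 1
  c[14] = d·G[:,14] = (10111100110)·(00000000001) mod 2 = 0+0+0+0+0+0+0+0+0+0+0 mod 2 = 0
Codeword = 011001101100110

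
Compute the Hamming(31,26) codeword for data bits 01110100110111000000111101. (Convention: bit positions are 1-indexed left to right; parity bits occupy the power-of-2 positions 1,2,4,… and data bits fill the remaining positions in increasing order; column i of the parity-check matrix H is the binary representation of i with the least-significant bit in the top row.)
Codeword c = d · G (mod 2), d = 01110100110111000000111101:
  c[0] = d·G[:,0] = (01110100110111000000111101)·(11011010101101010101010101) mod 2 = 0+1+0+1+0+0+0+0+1+0+0+1+0+1+0+0+0+0+0+0+0+1+0+1+0+1 mod 2 = 0
  c[1] = d·G[:,1] = (01110100110111000000111101)·(10110110011011001100110011) mod 2 = 0+0+1+1+0+1+0+0+0+1+0+0+1+1+0+0+0+0+0+0+1+1+0+0+0+1 mod 2 = 1
  c[2] = d·G[:,2] = (01110100110111000000111101)·(10000000000000000000000000) mod 2 = 0+0+0+0+0+0+0+0+0+0+0+0+0+0+0+0+0+0+0+0+0+0+0+0+0+0 mod 2 = 0
  c[3] = d·G[:,3] = (01110100110111000000111101)·(01110001111000111100001111) mod 2 = 0+1+1+1+0+0+0+0+1+1+0+0+0+0+0+0+0+0+0+0+0+0+1+1+0+1 mod 2 = 0
  c[4] = d·G[:,4] = (01110100110111000000111101)·(01000000000000000000000000) mod 2 = 0+1+0+0+0+0+0+0+0+0+0+0+0+0+0+0+0+0+0+0+0+0+0+0+0+0 mod 2 = 1
  c[5] = d·G[:,5] = (01110100110111000000111101)·(00100000000000000000000000) mod 2 = 0+0+1+0+0+0+0+0+0+0+0+0+0+0+0+0+0+0+0+0+0+0+0+0+0+0 mod 2 = 1
  c[6] = d·G[:,6] = (01110100110111000000111101)·(00010000000000000000000000) mod 2 = 0+0+0+1+0+0+0+0+0+0+0+0+0+0+0+0+0+0+0+0+0+0+0+0+0+0 mod 2 = 1
  c[7] = d·G[:,7] = (01110100110111000000111101)·(00001111111000000011111111) mod 2 = 0+0+0+0+0+1+0+0+1+1+0+0+0+0+0+0+0+0+0+0+1+1+1+1+0+1 mod 2 = 0
  c[8] = d·G[:,8] = (01110100110111000000111101)·(00001000000000000000000000) mod 2 = 0+0+0+0+0+0+0+0+0+0+0+0+0+0+0+0+0+0+0+0+0+0+0+0+0+0 mod 2 = 0
  c[9] = d·G[:,9] = (01110100110111000000111101)·(00000100000000000000000000) mod 2 = 0+0+0+0+0+1+0+0+0+0+0+0+0+0+0+0+0+0+0+0+0+0+0+0+0+0 mod 2 = 1
  c[10] = d·G[:,10] = (01110100110111000000111101)·(00000010000000000000000000) mod 2 = 0+0+0+0+0+0+0+0+0+0+0+0+0+0+0+0+0+0+0+0+0+0+0+0+0+0 mod 2 = 0
  c[11] = d·G[:,11] = (01110100110111000000111101)·(00000001000000000000000000) mod 2 = 0+0+0+0+0+0+0+0+0+0+0+0+0+0+0+0+0+0+0+0+0+0+0+0+0+0 mod 2 = 0
  c[12] = d·G[:,12] = (01110100110111000000111101)·(00000000100000000000000000) mod 2 = 0+0+0+0+0+0+0+0+1+0+0+0+0+0+0+0+0+0+0+0+0+0+0+0+0+0 mod 2 = 1
  c[13] = d·G[:,13] = (01110100110111000000111101)·(00000000010000000000000000) mod 2 = 0+0+0+0+0+0+0+0+0+1+0+0+0+0+0+0+0+0+0+0+0+0+0+0+0+0 mod 2 = 1
  c[14] = d·G[:,14] = (01110100110111000000111101)·(00000000001000000000000000) mod 2 = 0+0+0+0+0+0+0+0+0+0+0+0+0+0+0+0+0+0+0+0+0+0+0+0+0+0 mod 2 = 0
  c[15] = d·G[:,15] = (01110100110111000000111101)·(00000000000111111111111111) mod 2 = 0+0+0+0+0+0+0+0+0+0+0+1+1+1+0+0+0+0+0+0+1+1+1+1+0+1 mod 2 = 0
  c[16] = d·G[:,16] = (01110100110111000000111101)·(00000000000100000000000000) mod 2 = 0+0+0+0+0+0+0+0+0+0+0+1+0+0+0+0+0+0+0+0+0+0+0+0+0+0 mod 2 = 1
  c[17] = d·G[:,17] = (01110100110111000000111101)·(00000000000010000000000000) mod 2 = 0+0+0+0+0+0+0+0+0+0+0+0+1+0+0+0+0+0+0+0+0+0+0+0+0+0 mod 2 = 1
  c[18] = d·G[:,18] = (01110100110111000000111101)·(00000000000001000000000000) mod 2 = 0+0+0+0+0+0+0+0+0+0+0+0+0+1+0+0+0+0+0+0+0+0+0+0+0+0 mod 2 = 1
  c[19] = d·G[:,19] = (01110100110111000000111101)·(00000000000000100000000000) mod 2 = 0+0+0+0+0+0+0+0+0+0+0+0+0+0+0+0+0+0+0+0+0+0+0+0+0+0 mod 2 = 0
  c[20] = d·G[:,20] = (01110100110111000000111101)·(00000000000000010000000000) mod 2 = 0+0+0+0+0+0+0+0+0+0+0+0+0+0+0+0+0+0+0+0+0+0+0+0+0+0 mod 2 = 0
  c[21] = d·G[:,21] = (01110100110111000000111101)·(00000000000000001000000000) mod 2 = 0+0+0+0+0+0+0+0+0+0+0+0+0+0+0+0+0+0+0+0+0+0+0+0+0+0 mod 2 = 0
  c[22] = d·G[:,22] = (01110100110111000000111101)·(00000000000000000100000000) mod 2 = 0+0+0+0+0+0+0+0+0+0+0+0+0+0+0+0+0+0+0+0+0+0+0+0+0+0 mod 2 = 0
  c[23] = d·G[:,23] = (01110100110111000000111101)·(00000000000000000010000000) mod 2 = 0+0+0+0+0+0+0+0+0+0+0+0+0+0+0+0+0+0+0+0+0+0+0+0+0+0 mod 2 = 0
  c[24] = d·G[:,24] = (01110100110111000000111101)·(00000000000000000001000000) mod 2 = 0+0+0+0+0+0+0+0+0+0+0+0+0+0+0+0+0+0+0+0+0+0+0+0+0+0 mod 2 = 0
  c[25] = d·G[:,25] = (01110100110111000000111101)·(00000000000000000000100000) mod 2 = 0+0+0+0+0+0+0+0+0+0+0+0+0+0+0+0+0+0+0+0+1+0+0+0+0+0 mod 2 = 1
  c[26] = d·G[:,26] = (01110100110111000000111101)·(00000000000000000000010000) mod 2 = 0+0+0+0+0+0+0+0+0+0+0+0+0+0+0+0+0+0+0+0+0+1+0+0+0+0 mod 2 = 1
  c[27] = d·G[:,27] = (01110100110111000000111101)·(00000000000000000000001000) mod 2 = 0+0+0+0+0+0+0+0+0+0+0+0+0+0+0+0+0+0+0+0+0+0+1+0+0+0 mod 2 = 1
  c[28] = d·G[:,28] = (01110100110111000000111101)·(00000000000000000000000100) mod 2 = 0+0+0+0+0+0+0+0+0+0+0+0+0+0+0+0+0+0+0+0+0+0+0+1+0+0 mod 2 = 1
  c[29] = d·G[:,29] = (01110100110111000000111101)·(00000000000000000000000010) mod 2 = 0+0+0+0+0+0+0+0+0+0+0+0+0+0+0+0+0+0+0+0+0+0+0+0+0+0 mod 2 = 0
  c[30] = d·G[:,30] = (01110100110111000000111101)·(00000000000000000000000001) mod 2 = 0+0+0+0+0+0+0+0+0+0+0+0+0+0+0+0+0+0+0+0+0+0+0+0+0+1 mod 2 = 1
Codeword = 0100111001001100111000000111101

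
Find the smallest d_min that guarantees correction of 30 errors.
Correcting t errors requires d_min ≥ 2t + 1 = 2·30 + 1 = 61.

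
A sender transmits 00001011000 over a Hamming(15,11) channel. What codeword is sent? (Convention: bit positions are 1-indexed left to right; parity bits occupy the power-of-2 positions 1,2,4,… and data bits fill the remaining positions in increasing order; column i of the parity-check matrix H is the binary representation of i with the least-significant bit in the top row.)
Codeword c = d · G (mod 2), d = 00001011000:
  c[0] = d·G[:,0] = (00001011000)·(11011010101) mod 2 = 0+0+0+0+1+0+1+0+0+0+0 mod 2 = 0
  c[1] = d·G[:,1] = (00001011000)·(10110110011) mod 2 = 0+0+0+0+0+0+1+0+0+0+0 mod 2 = 1
  c[2] = d·G[:,2] = (00001011000)·(10000000000) mod 2 = 0+0+0+0+0+0+0+0+0+0+0 mod 2 = 0
  c[3] = d·G[:,3] = (00001011000)·(01110001111) mod 2 = 0+0+0+0+0+0+0+1+0+0+0 mod 2 = 1
  c[4] = d·G[:,4] = (00001011000)·(01000000000) mod 2 = 0+0+0+0+0+0+0+0+0+0+0 mod 2 = 0
  c[5] = d·G[:,5] = (00001011000)·(00100000000) mod 2 = 0+0+0+0+0+0+0+0+0+0+0 mod 2 = 0
  c[6] = d·G[:,6] = (00001011000)·(00010000000) mod 2 = 0+0+0+0+0+0+0+0+0+0+0 mod 2 = 0
  c[7] = d·G[:,7] = (00001011000)·(00001111111) mod 2 = 0+0+0+0+1+0+1+1+0+0+0 mod 2 = 1
  c[8] = d·G[:,8] = (00001011000)·(00001000000) mod 2 = 0+0+0+0+1+0+0+0+0+0+0 mod 2 = 1
  c[9] = d·G[:,9] = (00001011000)·(00000100000) mod 2 = 0+0+0+0+0+0+0+0+0+0+0 mod 2 = 0
  c[10] = d·G[:,10] = (00001011000)·(00000010000) mod 2 = 0+0+0+0+0+0+1+0+0+0+0 mod 2 = 1
  c[11] = d·G[:,11] = (00001011000)·(00000001000) mod 2 = 0+0+0+0+0+0+0+1+0+0+0 mod 2 = 1
  c[12] = d·G[:,12] = (00001011000)·(00000000100) mod 2 = 0+0+0+0+0+0+0+0+0+0+0 mod 2 = 0
  c[13] = d·G[:,13] = (00001011000)·(00000000010) mod 2 = 0+0+0+0+0+0+0+0+0+0+0 mod 2 = 0
  c[14] = d·G[:,14] = (00001011000)·(00000000001) mod 2 = 0+0+0+0+0+0+0+0+0+0+0 mod 2 = 0
Codeword = 010100011011000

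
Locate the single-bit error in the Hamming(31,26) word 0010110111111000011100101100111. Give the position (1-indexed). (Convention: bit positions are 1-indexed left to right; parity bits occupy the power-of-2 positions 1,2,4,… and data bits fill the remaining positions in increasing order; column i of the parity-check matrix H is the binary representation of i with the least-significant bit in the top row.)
Syndrome s = H · r^T (mod 2), r = 0010110111111000011100101100111:
  s[0] = (1010101010101010101010101010101)·(0010110111111000011100101100111) mod 2 = 0+0+1+0+1+0+0+0+1+0+1+0+1+0+0+0+0+0+1+0+0+0+1+0+1+0+0+0+1+0+1 mod 2 = 0
  s[1] = (0110011001100110011001100110011)·(0010110111111000011100101100111) mod 2 = 0+0+1+0+0+1+0+0+0+1+1+0+0+0+0+0+0+1+1+0+0+0+1+0+0+1+0+0+0+1+1 mod 2 = 0
  s[2] = (0001111000011110000111100001111)·(0010110111111000011100101100111) mod 2 = 0+0+0+0+1+1+0+0+0+0+0+1+1+0+0+0+0+0+0+1+0+0+1+0+0+0+0+0+1+1+1 mod 2 = 1
  s[3] = (0000000111111110000000011111111)·(0010110111111000011100101100111) mod 2 = 0+0+0+0+0+0+0+1+1+1+1+1+1+0+0+0+0+0+0+0+0+0+0+0+1+1+0+0+1+1+1 mod 2 = 1
  s[4] = (0000000000000001111111111111111)·(0010110111111000011100101100111) mod 2 = 0+0+0+0+0+0+0+0+0+0+0+0+0+0+0+0+0+1+1+1+0+0+1+0+1+1+0+0+1+1+1 mod 2 = 1
Syndrome = 00111
Column i of H is the binary representation of i, so the syndrome is the binary index of the flipped bit.
Read s = 00111 with s[0] as LSB: 0·2^0 + 0·2^1 + 1·2^2 + 1·2^3 + 1·2^4 = 28.
Error is at bit position 28.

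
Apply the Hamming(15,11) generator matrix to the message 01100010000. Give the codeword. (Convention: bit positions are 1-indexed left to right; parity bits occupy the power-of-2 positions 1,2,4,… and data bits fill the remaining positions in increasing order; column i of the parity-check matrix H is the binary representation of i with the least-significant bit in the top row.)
Codeword c = d · G (mod 2), d = 01100010000:
  c[0] = d·G[:,0] = (01100010000)·(11011010101) mod 2 = 0+1+0+0+0+0+1+0+0+0+0 mod 2 = 0
  c[1] = d·G[:,1] = (01100010000)·(10110110011) mod 2 = 0+0+1+0+0+0+1+0+0+0+0 mod 2 = 0
  c[2] = d·G[:,2] = (01100010000)·(10000000000) mod 2 = 0+0+0+0+0+0+0+0+0+0+0 mod 2 = 0
  c[3] = d·G[:,3] = (01100010000)·(01110001111) mod 2 = 0+1+1+0+0+0+0+0+0+0+0 mod 2 = 0
  c[4] = d·G[:,4] = (01100010000)·(01000000000) mod 2 = 0+1+0+0+0+0+0+0+0+0+0 mod 2 = 1
  c[5] = d·G[:,5] = (01100010000)·(00100000000) mod 2 = 0+0+1+0+0+0+0+0+0+0+0 mod 2 = 1
  c[6] = d·G[:,6] = (01100010000)·(00010000000) mod 2 = 0+0+0+0+0+0+0+0+0+0+0 mod 2 = 0
  c[7] = d·G[:,7] = (01100010000)·(00001111111) mod 2 = 0+0+0+0+0+0+1+0+0+0+0 mod 2 = 1
  c[8] = d·G[:,8] = (01100010000)·(00001000000) mod 2 = 0+0+0+0+0+0+0+0+0+0+0 mod 2 = 0
  c[9] = d·G[:,9] = (01100010000)·(00000100000) mod 2 = 0+0+0+0+0+0+0+0+0+0+0 mod 2 = 0
  c[10] = d·G[:,10] = (01100010000)·(00000010000) mod 2 = 0+0+0+0+0+0+1+0+0+0+0 mod 2 = 1
  c[11] = d·G[:,11] = (01100010000)·(00000001000) mod 2 = 0+0+0+0+0+0+0+0+0+0+0 mod 2 = 0
  c[12] = d·G[:,12] = (01100010000)·(00000000100) mod 2 = 0+0+0+0+0+0+0+0+0+0+0 mod 2 = 0
  c[13] = d·G[:,13] = (01100010000)·(00000000010) mod 2 = 0+0+0+0+0+0+0+0+0+0+0 mod 2 = 0
  c[14] = d·G[:,14] = (01100010000)·(00000000001) mod 2 = 0+0+0+0+0+0+0+0+0+0+0 mod 2 = 0
Codeword = 000011010010000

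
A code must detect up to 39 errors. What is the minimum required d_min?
Detecting e errors requires d_min ≥ e + 1 = 39 + 1 = 40.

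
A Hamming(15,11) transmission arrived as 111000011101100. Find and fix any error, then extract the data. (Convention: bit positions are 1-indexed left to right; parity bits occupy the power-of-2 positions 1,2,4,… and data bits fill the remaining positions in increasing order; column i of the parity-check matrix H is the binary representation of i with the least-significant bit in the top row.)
Syndrome s = H · r^T (mod 2), r = 111000011101100:
  s[0] = (101010101010101)·(111000011101100) mod 2 = 1+0+1+0+0+0+0+0+1+0+0+0+1+0+0 mod 2 = 0
  s[1] = (011001100110011)·(111000011101100) mod 2 = 0+1+1+0+0+0+0+0+0+1+0+0+0+0+0 mod 2 = 1
  s[2] = (000111100001111)·(111000011101100) mod 2 = 0+0+0+0+0+0+0+0+0+0+0+1+1+0+0 mod 2 = 0
  s[3] = (000000011111111)·(111000011101100) mod 2 = 0+0+0+0+0+0+0+1+1+1+0+1+1+0+0 mod 2 = 1
Syndrome = 0101
Column 10 of H equals this syndrome → error at bit 10 (1-indexed).
Flip bit 10: 111000011101100 → 111000011001100
Extract data bits at positions {3,5,6,7,9,10,11,12,13,14,15}: 10001001100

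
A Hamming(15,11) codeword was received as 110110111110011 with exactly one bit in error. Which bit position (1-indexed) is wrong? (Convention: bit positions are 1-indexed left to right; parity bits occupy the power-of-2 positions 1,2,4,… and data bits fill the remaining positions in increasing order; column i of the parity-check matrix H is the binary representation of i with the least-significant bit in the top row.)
Syndrome s = H · r^T (mod 2), r = 110110111110011:
  s[0] = (101010101010101)·(110110111110011) mod 2 = 1+0+0+0+1+0+1+0+1+0+1+0+0+0+1 mod 2 = 0
  s[1] = (011001100110011)·(110110111110011) mod 2 = 0+1+0+0+0+0+1+0+0+1+1+0+0+1+1 mod 2 = 0
  s[2] = (000111100001111)·(110110111110011) mod 2 = 0+0+0+1+1+0+1+0+0+0+0+0+0+1+1 mod 2 = 1
  s[3] = (000000011111111)·(110110111110011) mod 2 = 0+0+0+0+0+0+0+1+1+1+1+0+0+1+1 mod 2 = 0
Syndrome = 0010
Column i of H is the binary representation of i, so the syndrome is the binary index of the flipped bit.
Read s = 0010 with s[0] as LSB: 0·2^0 + 0·2^1 + 1·2^2 + 0·2^3 = 4.
Error is at bit position 4.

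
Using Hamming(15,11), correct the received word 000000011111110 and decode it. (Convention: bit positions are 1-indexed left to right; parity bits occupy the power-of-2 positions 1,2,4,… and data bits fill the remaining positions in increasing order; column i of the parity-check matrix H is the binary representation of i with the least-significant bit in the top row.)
Syndrome s = H · r^T (mod 2), r = 000000011111110:
  s[0] = (101010101010101)·(000000011111110) mod 2 = 0+0+0+0+0+0+0+0+1+0+1+0+1+0+0 mod 2 = 1
  s[1] = (011001100110011)·(000000011111110) mod 2 = 0+0+0+0+0+0+0+0+0+1+1+0+0+1+0 mod 2 = 1
  s[2] = (000111100001111)·(000000011111110) mod 2 = 0+0+0+0+0+0+0+0+0+0+0+1+1+1+0 mod 2 = 1
  s[3] = (000000011111111)·(000000011111110) mod 2 = 0+0+0+0+0+0+0+1+1+1+1+1+1+1+0 mod 2 = 1
Syndrome = 1111
Column 15 of H equals this syndrome → error at bit 15 (1-indexed).
Flip bit 15: 000000011111110 → 000000011111111
Extract data bits at positions {3,5,6,7,9,10,11,12,13,14,15}: 00001111111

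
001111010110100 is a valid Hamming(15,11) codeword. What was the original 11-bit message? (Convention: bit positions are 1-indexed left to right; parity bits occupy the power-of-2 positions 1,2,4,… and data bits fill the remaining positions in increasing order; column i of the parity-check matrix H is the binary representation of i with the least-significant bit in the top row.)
Parity bits occupy power-of-2 positions; data bits are at positions {3,5,6,7,9,10,11,12,13,14,15} (1-indexed).
Extract: c[3]=1 c[5]=1 c[6]=1 c[7]=0 c[9]=0 c[10]=1 c[11]=1 c[12]=0 c[13]=1 c[14]=0 c[15]=0
Data = 11100110100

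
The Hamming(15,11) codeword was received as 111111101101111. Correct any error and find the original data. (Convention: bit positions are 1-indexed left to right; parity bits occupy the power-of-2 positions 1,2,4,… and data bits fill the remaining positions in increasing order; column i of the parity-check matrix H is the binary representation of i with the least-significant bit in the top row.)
Syndrome s = H · r^T (mod 2), r = 111111101101111:
  s[0] = (101010101010101)·(111111101101111) mod 2 = 1+0+1+0+1+0+1+0+1+0+0+0+1+0+1 mod 2 = 1
  s[1] = (011001100110011)·(111111101101111) mod 2 = 0+1+1+0+0+1+1+0+0+1+0+0+0+1+1 mod 2 = 1
  s[2] = (000111100001111)·(111111101101111) mod 2 = 0+0+0+1+1+1+1+0+0+0+0+1+1+1+1 mod 2 = 0
  s[3] = (000000011111111)·(111111101101111) mod 2 = 0+0+0+0+0+0+0+0+1+1+0+1+1+1+1 mod 2 = 0
Syndrome = 1100
Column 3 of H equals this syndrome → error at bit 3 (1-indexed).
Flip bit 3: 111111101101111 → 110111101101111
Extract data bits at positions {3,5,6,7,9,10,11,12,13,14,15}: 01111101111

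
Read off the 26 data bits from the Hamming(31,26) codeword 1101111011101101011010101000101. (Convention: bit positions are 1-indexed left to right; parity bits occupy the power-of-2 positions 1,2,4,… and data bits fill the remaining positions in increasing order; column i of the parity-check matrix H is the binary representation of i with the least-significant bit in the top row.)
Parity bits occupy power-of-2 positions; data bits are at positions {3,5,6,7,9,10,11,12,13,14,15,17,18,19,20,21,22,23,24,25,26,27,28,29,30,31} (1-indexed).
Extract: c[3]=0 c[5]=1 c[6]=1 c[7]=1 c[9]=1 c[10]=1 c[11]=1 c[12]=0 c[13]=1 c[14]=1 c[15]=0 c[17]=0 c[18]=1 c[19]=1 c[20]=0 c[21]=1 c[22]=0 c[23]=1 c[24]=0 c[25]=1 c[26]=0 c[27]=0 c[28]=0 c[29]=1 c[30]=0 c[31]=1
Data = 01111110110011010101000101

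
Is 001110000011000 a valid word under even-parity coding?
Sum of all bits: 0+0+1+1+1+0+0+0+0+0+1+1+0+0+0 = 5; 5 mod 2 = 1. Result is 1 → parity error detected.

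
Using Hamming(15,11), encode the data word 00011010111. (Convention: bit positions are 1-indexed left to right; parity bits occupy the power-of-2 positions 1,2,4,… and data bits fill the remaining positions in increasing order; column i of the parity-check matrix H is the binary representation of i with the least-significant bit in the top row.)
Codeword c = d · G (mod 2), d = 00011010111:
  c[0] = d·G[:,0] = (00011010111)·(11011010101) mod 2 = 0+0+0+1+1+0+1+0+1+0+1 mod 2 = 1
  c[1] = d·G[:,1] = (00011010111)·(10110110011) mod 2 = 0+0+0+1+0+0+1+0+0+1+1 mod 2 = 0
  c[2] = d·G[:,2] = (00011010111)·(10000000000) mod 2 = 0+0+0+0+0+0+0+0+0+0+0 mod 2 = 0
  c[3] = d·G[:,3] = (00011010111)·(01110001111) mod 2 = 0+0+0+1+0+0+0+0+1+1+1 mod 2 = 0
  c[4] = d·G[:,4] = (00011010111)·(01000000000) mod 2 = 0+0+0+0+0+0+0+0+0+0+0 mod 2 = 0
  c[5] = d·G[:,5] = (00011010111)·(00100000000) mod 2 = 0+0+0+0+0+0+0+0+0+0+0 mod 2 = 0
  c[6] = d·G[:,6] = (00011010111)·(00010000000) mod 2 = 0+0+0+1+0+0+0+0+0+0+0 mod 2 = 1
  c[7] = d·G[:,7] = (00011010111)·(00001111111) mod 2 = 0+0+0+0+1+0+1+0+1+1+1 mod 2 = 1
  c[8] = d·G[:,8] = (00011010111)·(00001000000) mod 2 = 0+0+0+0+1+0+0+0+0+0+0 mod 2 = 1
  c[9] = d·G[:,9] = (00011010111)·(00000100000) mod 2 = 0+0+0+0+0+0+0+0+0+0+0 mod 2 = 0
  c[10] = d·G[:,10] = (00011010111)·(00000010000) mod 2 = 0+0+0+0+0+0+1+0+0+0+0 mod 2 = 1
  c[11] = d·G[:,11] = (00011010111)·(00000001000) mod 2 = 0+0+0+0+0+0+0+0+0+0+0 mod 2 = 0
  c[12] = d·G[:,12] = (00011010111)·(00000000100) mod 2 = 0+0+0+0+0+0+0+0+1+0+0 mod 2 = 1
  c[13] = d·G[:,13] = (00011010111)·(00000000010) mod 2 = 0+0+0+0+0+0+0+0+0+1+0 mod 2 = 1
  c[14] = d·G[:,14] = (00011010111)·(00000000001) mod 2 = 0+0+0+0+0+0+0+0+0+0+1 mod 2 = 1
Codeword = 100000111010111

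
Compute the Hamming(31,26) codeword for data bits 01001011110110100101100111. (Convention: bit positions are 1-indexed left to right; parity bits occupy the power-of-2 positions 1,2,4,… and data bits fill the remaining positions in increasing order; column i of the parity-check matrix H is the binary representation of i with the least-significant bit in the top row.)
Codeword c = d · G (mod 2), d = 01001011110110100101100111:
  c[0] = d·G[:,0] = (01001011110110100101100111)·(11011010101101010101010101) mod 2 = 0+1+0+0+1+0+1+0+1+0+0+1+0+0+0+0+0+1+0+1+0+0+0+1+0+1 mod 2 = 1
  c[1] = d·G[:,1] = (01001011110110100101100111)·(10110110011011001100110011) mod 2 = 0+0+0+0+0+0+1+0+0+1+0+0+1+0+0+0+0+1+0+0+1+0+0+0+1+1 mod 2 = 1
  c[2] = d·G[:,2] = (01001011110110100101100111)·(10000000000000000000000000) mod 2 = 0+0+0+0+0+0+0+0+0+0+0+0+0+0+0+0+0+0+0+0+0+0+0+0+0+0 mod 2 = 0
  c[3] = d·G[:,3] = (01001011110110100101100111)·(01110001111000111100001111) mod 2 = 0+1+0+0+0+0+0+1+1+1+0+0+0+0+1+0+0+1+0+0+0+0+0+1+1+1 mod 2 = 1
  c[4] = d·G[:,4] = (01001011110110100101100111)·(01000000000000000000000000) mod 2 = 0+1+0+0+0+0+0+0+0+0+0+0+0+0+0+0+0+0+0+0+0+0+0+0+0+0 mod 2 = 1
  c[5] = d·G[:,5] = (01001011110110100101100111)·(00100000000000000000000000) mod 2 = 0+0+0+0+0+0+0+0+0+0+0+0+0+0+0+0+0+0+0+0+0+0+0+0+0+0 mod 2 = 0
  c[6] = d·G[:,6] = (01001011110110100101100111)·(00010000000000000000000000) mod 2 = 0+0+0+0+0+0+0+0+0+0+0+0+0+0+0+0+0+0+0+0+0+0+0+0+0+0 mod 2 = 0
  c[7] = d·G[:,7] = (01001011110110100101100111)·(00001111111000000011111111) mod 2 = 0+0+0+0+1+0+1+1+1+1+0+0+0+0+0+0+0+0+0+1+1+0+0+1+1+1 mod 2 = 0
  c[8] = d·G[:,8] = (01001011110110100101100111)·(00001000000000000000000000) mod 2 = 0+0+0+0+1+0+0+0+0+0+0+0+0+0+0+0+0+0+0+0+0+0+0+0+0+0 mod 2 = 1
  c[9] = d·G[:,9] = (01001011110110100101100111)·(00000100000000000000000000) mod 2 = 0+0+0+0+0+0+0+0+0+0+0+0+0+0+0+0+0+0+0+0+0+0+0+0+0+0 mod 2 = 0
  c[10] = d·G[:,10] = (01001011110110100101100111)·(00000010000000000000000000) mod 2 = 0+0+0+0+0+0+1+0+0+0+0+0+0+0+0+0+0+0+0+0+0+0+0+0+0+0 mod 2 = 1
  c[11] = d·G[:,11] = (01001011110110100101100111)·(00000001000000000000000000) mod 2 = 0+0+0+0+0+0+0+1+0+0+0+0+0+0+0+0+0+0+0+0+0+0+0+0+0+0 mod 2 = 1
  c[12] = d·G[:,12] = (01001011110110100101100111)·(00000000100000000000000000) mod 2 = 0+0+0+0+0+0+0+0+1+0+0+0+0+0+0+0+0+0+0+0+0+0+0+0+0+0 mod 2 = 1
  c[13] = d·G[:,13] = (01001011110110100101100111)·(00000000010000000000000000) mod 2 = 0+0+0+0+0+0+0+0+0+1+0+0+0+0+0+0+0+0+0+0+0+0+0+0+0+0 mod 2 = 1
  c[14] = d·G[:,14] = (01001011110110100101100111)·(00000000001000000000000000) mod 2 = 0+0+0+0+0+0+0+0+0+0+0+0+0+0+0+0+0+0+0+0+0+0+0+0+0+0 mod 2 = 0
  c[15] = d·G[:,15] = (01001011110110100101100111)·(00000000000111111111111111) mod 2 = 0+0+0+0+0+0+0+0+0+0+0+1+1+0+1+0+0+1+0+1+1+0+0+1+1+1 mod 2 = 1
  c[16] = d·G[:,16] = (01001011110110100101100111)·(00000000000100000000000000) mod 2 = 0+0+0+0+0+0+0+0+0+0+0+1+0+0+0+0+0+0+0+0+0+0+0+0+0+0 mod 2 = 1
  c[17] = d·G[:,17] = (01001011110110100101100111)·(00000000000010000000000000) mod 2 = 0+0+0+0+0+0+0+0+0+0+0+0+1+0+0+0+0+0+0+0+0+0+0+0+0+0 mod 2 = 1
  c[18] = d·G[:,18] = (01001011110110100101100111)·(00000000000001000000000000) mod 2 = 0+0+0+0+0+0+0+0+0+0+0+0+0+0+0+0+0+0+0+0+0+0+0+0+0+0 mod 2 = 0
  c[19] = d·G[:,19] = (01001011110110100101100111)·(00000000000000100000000000) mod 2 = 0+0+0+0+0+0+0+0+0+0+0+0+0+0+1+0+0+0+0+0+0+0+0+0+0+0 mod 2 = 1
  c[20] = d·G[:,20] = (01001011110110100101100111)·(00000000000000010000000000) mod 2 = 0+0+0+0+0+0+0+0+0+0+0+0+0+0+0+0+0+0+0+0+0+0+0+0+0+0 mod 2 = 0
  c[21] = d·G[:,21] = (01001011110110100101100111)·(00000000000000001000000000) mod 2 = 0+0+0+0+0+0+0+0+0+0+0+0+0+0+0+0+0+0+0+0+0+0+0+0+0+0 mod 2 = 0
  c[22] = d·G[:,22] = (01001011110110100101100111)·(00000000000000000100000000) mod 2 = 0+0+0+0+0+0+0+0+0+0+0+0+0+0+0+0+0+1+0+0+0+0+0+0+0+0 mod 2 = 1
  c[23] = d·G[:,23] = (01001011110110100101100111)·(00000000000000000010000000) mod 2 = 0+0+0+0+0+0+0+0+0+0+0+0+0+0+0+0+0+0+0+0+0+0+0+0+0+0 mod 2 = 0
  c[24] = d·G[:,24] = (01001011110110100101100111)·(00000000000000000001000000) mod 2 = 0+0+0+0+0+0+0+0+0+0+0+0+0+0+0+0+0+0+0+1+0+0+0+0+0+0 mod 2 = 1
  c[25] = d·G[:,25] = (01001011110110100101100111)·(00000000000000000000100000) mod 2 = 0+0+0+0+0+0+0+0+0+0+0+0+0+0+0+0+0+0+0+0+1+0+0+0+0+0 mod 2 = 1
  c[26] = d·G[:,26] = (01001011110110100101100111)·(00000000000000000000010000) mod 2 = 0+0+0+0+0+0+0+0+0+0+0+0+0+0+0+0+0+0+0+0+0+0+0+0+0+0 mod 2 = 0
  c[27] = d·G[:,27] = (01001011110110100101100111)·(00000000000000000000001000) mod 2 = 0+0+0+0+0+0+0+0+0+0+0+0+0+0+0+0+0+0+0+0+0+0+0+0+0+0 mod 2 = 0
  c[28] = d·G[:,28] = (01001011110110100101100111)·(00000000000000000000000100) mod 2 = 0+0+0+0+0+0+0+0+0+0+0+0+0+0+0+0+0+0+0+0+0+0+0+1+0+0 mod 2 = 1
  c[29] = d·G[:,29] = (01001011110110100101100111)·(00000000000000000000000010) mod 2 = 0+0+0+0+0+0+0+0+0+0+0+0+0+0+0+0+0+0+0+0+0+0+0+0+1+0 mod 2 = 1
  c[30] = d·G[:,30] = (01001011110110100101100111)·(00000000000000000000000001) mod 2 = 0+0+0+0+0+0+0+0+0+0+0+0+0+0+0+0+0+0+0+0+0+0+0+0+0+1 mod 2 = 1
Codeword = 1101100010111101110100101100111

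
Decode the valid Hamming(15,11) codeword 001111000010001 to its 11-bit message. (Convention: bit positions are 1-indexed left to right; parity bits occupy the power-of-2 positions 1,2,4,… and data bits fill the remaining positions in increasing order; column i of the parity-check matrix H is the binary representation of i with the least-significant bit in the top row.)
Parity bits occupy power-of-2 positions; data bits are at positions {3,5,6,7,9,10,11,12,13,14,15} (1-indexed).
Extract: c[3]=1 c[5]=1 c[6]=1 c[7]=0 c[9]=0 c[10]=0 c[11]=1 c[12]=0 c[13]=0 c[14]=0 c[15]=1
Data = 11100010001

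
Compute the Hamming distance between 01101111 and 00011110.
XOR = 01110001, count of 1s = 4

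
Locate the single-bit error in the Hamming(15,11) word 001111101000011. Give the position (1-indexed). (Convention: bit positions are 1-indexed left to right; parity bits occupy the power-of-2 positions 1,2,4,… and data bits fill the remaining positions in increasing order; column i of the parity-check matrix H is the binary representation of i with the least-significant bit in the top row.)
Syndrome s = H · r^T (mod 2), r = 001111101000011:
  s[0] = (101010101010101)·(001111101000011) mod 2 = 0+0+1+0+1+0+1+0+1+0+0+0+0+0+1 mod 2 = 1
  s[1] = (011001100110011)·(001111101000011) mod 2 = 0+0+1+0+0+1+1+0+0+0+0+0+0+1+1 mod 2 = 1
  s[2] = (000111100001111)·(001111101000011) mod 2 = 0+0+0+1+1+1+1+0+0+0+0+0+0+1+1 mod 2 = 0
  s[3] = (000000011111111)·(001111101000011) mod 2 = 0+0+0+0+0+0+0+0+1+0+0+0+0+1+1 mod 2 = 1
Syndrome = 1101
Column i of H is the binary representation of i, so the syndrome is the binary index of the flipped bit.
Read s = 1101 with s[0] as LSB: 1·2^0 + 1·2^1 + 0·2^2 + 1·2^3 = 11.
Error is at bit position 11.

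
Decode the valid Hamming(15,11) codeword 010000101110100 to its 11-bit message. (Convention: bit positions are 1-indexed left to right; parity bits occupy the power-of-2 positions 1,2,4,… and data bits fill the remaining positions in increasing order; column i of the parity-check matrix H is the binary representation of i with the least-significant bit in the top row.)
Parity bits occupy power-of-2 positions; data bits are at positions {3,5,6,7,9,10,11,12,13,14,15} (1-indexed).
Extract: c[3]=0 c[5]=0 c[6]=0 c[7]=1 c[9]=1 c[10]=1 c[11]=1 c[12]=0 c[13]=1 c[14]=0 c[15]=0
Data = 00011110100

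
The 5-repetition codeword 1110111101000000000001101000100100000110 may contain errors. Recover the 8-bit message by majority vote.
Split into 5-bit blocks and majority-vote each:
  block 1 = 11101: 4 ones, 1 zeros → 1
  block 2 = 11101: 4 ones, 1 zeros → 1
  block 3 = 00000: 0 ones, 5 zeros → 0
  block 4 = 00000: 0 ones, 5 zeros → 0
  block 5 = 01101: 3 ones, 2 zeros → 1
  block 6 = 00010: 1 ones, 4 zeros → 0
  block 7 = 01000: 1 ones, 4 zeros → 0
  block 8 = 00110: 2 ones, 3 zeros → 0
Decoded = 11001000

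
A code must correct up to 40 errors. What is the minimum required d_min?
Correcting t errors requires d_min ≥ 2t + 1 = 2·40 + 1 = 81.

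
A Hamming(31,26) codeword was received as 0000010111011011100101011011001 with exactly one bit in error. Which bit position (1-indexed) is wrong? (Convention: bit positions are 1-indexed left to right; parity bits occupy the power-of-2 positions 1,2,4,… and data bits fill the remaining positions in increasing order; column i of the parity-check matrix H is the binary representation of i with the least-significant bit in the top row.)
Syndrome s = H · r^T (mod 2), r = 0000010111011011100101011011001:
  s[0] = (1010101010101010101010101010101)·(0000010111011011100101011011001) mod 2 = 0+0+0+0+0+0+0+0+1+0+0+0+1+0+1+0+1+0+0+0+0+0+0+0+1+0+1+0+0+0+1 mod 2 = 1
  s[1] = (0110011001100110011001100110011)·(0000010111011011100101011011001) mod 2 = 0+0+0+0+0+1+0+0+0+1+0+0+0+0+1+0+0+0+0+0+0+1+0+0+0+0+1+0+0+0+1 mod 2 = 0
  s[2] = (0001111000011110000111100001111)·(0000010111011011100101011011001) mod 2 = 0+0+0+0+0+1+0+0+0+0+0+1+1+0+1+0+0+0+0+1+0+1+0+0+0+0+0+1+0+0+1 mod 2 = 0
  s[3] = (0000000111111110000000011111111)·(0000010111011011100101011011001) mod 2 = 0+0+0+0+0+0+0+1+1+1+0+1+1+0+1+0+0+0+0+0+0+0+0+1+1+0+1+1+0+0+1 mod 2 = 1
  s[4] = (0000000000000001111111111111111)·(0000010111011011100101011011001) mod 2 = 0+0+0+0+0+0+0+0+0+0+0+0+0+0+0+1+1+0+0+1+0+1+0+1+1+0+1+1+0+0+1 mod 2 = 1
Syndrome = 10011
Column i of H is the binary representation of i, so the syndrome is the binary index of the flipped bit.
Read s = 10011 with s[0] as LSB: 1·2^0 + 0·2^1 + 0·2^2 + 1·2^3 + 1·2^4 = 25.
Error is at bit position 25.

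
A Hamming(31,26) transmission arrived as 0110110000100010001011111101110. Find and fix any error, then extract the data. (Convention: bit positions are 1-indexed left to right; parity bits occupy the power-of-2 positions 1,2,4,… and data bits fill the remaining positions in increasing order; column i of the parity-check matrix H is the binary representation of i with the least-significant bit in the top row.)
Syndrome s = H · r^T (mod 2), r = 0110110000100010001011111101110:
  s[0] = (1010101010101010101010101010101)·(0110110000100010001011111101110) mod 2 = 0+0+1+0+1+0+0+0+0+0+1+0+0+0+1+0+0+0+1+0+1+0+1+0+1+0+0+0+1+0+0 mod 2 = 1
  s[1] = (0110011001100110011001100110011)·(0110110000100010001011111101110) mod 2 = 0+1+1+0+0+1+0+0+0+0+1+0+0+0+1+0+0+0+1+0+0+1+1+0+0+1+0+0+0+1+0 mod 2 = 0
  s[2] = (0001111000011110000111100001111)·(0110110000100010001011111101110) mod 2 = 0+0+0+0+1+1+0+0+0+0+0+0+0+0+1+0+0+0+0+0+1+1+1+0+0+0+0+1+1+1+0 mod 2 = 1
  s[3] = (0000000111111110000000011111111)·(0110110000100010001011111101110) mod 2 = 0+0+0+0+0+0+0+0+0+0+1+0+0+0+1+0+0+0+0+0+0+0+0+1+1+1+0+1+1+1+0 mod 2 = 0
  s[4] = (0000000000000001111111111111111)·(0110110000100010001011111101110) mod 2 = 0+0+0+0+0+0+0+0+0+0+0+0+0+0+0+0+0+0+1+0+1+1+1+1+1+1+0+1+1+1+0 mod 2 = 0
Syndrome = 10100
Column 5 of H equals this syndrome → error at bit 5 (1-indexed).
Flip bit 5: 0110110000100010001011111101110 → 0110010000100010001011111101110
Extract data bits at positions {3,5,6,7,9,10,11,12,13,14,15,17,18,19,20,21,22,23,24,25,26,27,28,29,30,31}: 10100010001001011111101110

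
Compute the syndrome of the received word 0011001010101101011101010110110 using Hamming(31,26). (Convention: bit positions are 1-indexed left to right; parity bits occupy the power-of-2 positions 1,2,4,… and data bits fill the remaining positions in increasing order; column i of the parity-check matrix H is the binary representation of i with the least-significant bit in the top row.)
Syndrome s = H · r^T (mod 2), r = 0011001010101101011101010110110:
  s[0] = (1010101010101010101010101010101)·(0011001010101101011101010110110) mod 2 = 0+0+1+0+0+0+1+0+1+0+1+0+1+0+0+0+0+0+1+0+0+0+0+0+0+0+1+0+1+0+0 mod 2 = 0
  s[1] = (0110011001100110011001100110011)·(0011001010101101011101010110110) mod 2 = 0+0+1+0+0+0+1+0+0+0+1+0+0+1+0+0+0+1+1+0+0+1+0+0+0+1+1+0+0+1+0 mod 2 = 0
  s[2] = (0001111000011110000111100001111)·(0011001010101101011101010110110) mod 2 = 0+0+0+1+0+0+1+0+0+0+0+0+1+1+0+0+0+0+0+1+0+1+0+0+0+0+0+0+1+1+0 mod 2 = 0
  s[3] = (0000000111111110000000011111111)·(0011001010101101011101010110110) mod 2 = 0+0+0+0+0+0+0+0+1+0+1+0+1+1+0+0+0+0+0+0+0+0+0+1+0+1+1+0+1+1+0 mod 2 = 1
  s[4] = (0000000000000001111111111111111)·(0011001010101101011101010110110) mod 2 = 0+0+0+0+0+0+0+0+0+0+0+0+0+0+0+1+0+1+1+1+0+1+0+1+0+1+1+0+1+1+0 mod 2 = 0
Syndrome = 00010
Non-zero syndrome: error at position 8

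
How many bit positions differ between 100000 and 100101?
XOR = 000101, count of 1s = 2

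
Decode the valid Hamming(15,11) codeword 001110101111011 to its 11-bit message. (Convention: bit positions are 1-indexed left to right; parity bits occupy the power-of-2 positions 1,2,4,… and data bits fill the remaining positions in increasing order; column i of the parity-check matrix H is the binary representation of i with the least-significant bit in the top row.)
Parity bits occupy power-of-2 positions; data bits are at positions {3,5,6,7,9,10,11,12,13,14,15} (1-indexed).
Extract: c[3]=1 c[5]=1 c[6]=0 c[7]=1 c[9]=1 c[10]=1 c[11]=1 c[12]=1 c[13]=0 c[14]=1 c[15]=1
Data = 11011111011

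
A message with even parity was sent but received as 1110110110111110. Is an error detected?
Sum of received bits: 1+1+1+0+1+1+0+1+1+0+1+1+1+1+1+0 = 12; 12 mod 2 = 0. Result is 0 → no error detected.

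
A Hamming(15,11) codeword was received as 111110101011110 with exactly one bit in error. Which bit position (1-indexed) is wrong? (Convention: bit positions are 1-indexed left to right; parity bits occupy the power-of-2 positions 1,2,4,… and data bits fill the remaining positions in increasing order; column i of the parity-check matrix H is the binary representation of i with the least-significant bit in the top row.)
Syndrome s = H · r^T (mod 2), r = 111110101011110:
  s[0] = (101010101010101)·(111110101011110) mod 2 = 1+0+1+0+1+0+1+0+1+0+1+0+1+0+0 mod 2 = 1
  s[1] = (011001100110011)·(111110101011110) mod 2 = 0+1+1+0+0+0+1+0+0+0+1+0+0+1+0 mod 2 = 1
  s[2] = (000111100001111)·(111110101011110) mod 2 = 0+0+0+1+1+0+1+0+0+0+0+1+1+1+0 mod 2 = 0
  s[3] = (000000011111111)·(111110101011110) mod 2 = 0+0+0+0+0+0+0+0+1+0+1+1+1+1+0 mod 2 = 1
Syndrome = 1101
Column i of H is the binary representation of i, so the syndrome is the binary index of the flipped bit.
Read s = 1101 with s[0] as LSB: 1·2^0 + 1·2^1 + 0·2^2 + 1·2^3 = 11.
Error is at bit position 11.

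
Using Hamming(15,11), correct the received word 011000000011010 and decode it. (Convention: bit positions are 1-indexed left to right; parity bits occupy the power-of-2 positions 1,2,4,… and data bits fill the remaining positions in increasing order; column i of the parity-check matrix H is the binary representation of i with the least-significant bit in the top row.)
Syndrome s = H · r^T (mod 2), r = 011000000011010:
  s[0] = (101010101010101)·(011000000011010) mod 2 = 0+0+1+0+0+0+0+0+0+0+1+0+0+0+0 mod 2 = 0
  s[1] = (011001100110011)·(011000000011010) mod 2 = 0+1+1+0+0+0+0+0+0+0+1+0+0+1+0 mod 2 = 0
  s[2] = (000111100001111)·(011000000011010) mod 2 = 0+0+0+0+0+0+0+0+0+0+0+1+0+1+0 mod 2 = 0
  s[3] = (000000011111111)·(011000000011010) mod 2 = 0+0+0+0+0+0+0+0+0+0+1+1+0+1+0 mod 2 = 1
Syndrome = 0001
Column 8 of H equals this syndrome → error at bit 8 (1-indexed).
Flip bit 8: 011000000011010 → 011000010011010
Extract data bits at positions {3,5,6,7,9,10,11,12,13,14,15}: 10000011010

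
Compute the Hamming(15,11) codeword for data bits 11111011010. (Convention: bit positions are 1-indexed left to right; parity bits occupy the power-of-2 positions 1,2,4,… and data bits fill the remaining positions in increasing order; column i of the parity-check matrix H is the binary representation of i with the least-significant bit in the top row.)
Codeword c = d · G (mod 2), d = 11111011010:
  c[0] = d·G[:,0] = (11111011010)·(11011010101) mod 2 = 1+1+0+1+1+0+1+0+0+0+0 mod 2 = 1
  c[1] = d·G[:,1] = (11111011010)·(10110110011) mod 2 = 1+0+1+1+0+0+1+0+0+1+0 mod 2 = 1
  c[2] = d·G[:,2] = (11111011010)·(10000000000) mod 2 = 1+0+0+0+0+0+0+0+0+0+0 mod 2 = 1
  c[3] = d·G[:,3] = (11111011010)·(01110001111) mod 2 = 0+1+1+1+0+0+0+1+0+1+0 mod 2 = 1
  c[4] = d·G[:,4] = (11111011010)·(01000000000) mod 2 = 0+1+0+0+0+0+0+0+0+0+0 mod 2 = 1
  c[5] = d·G[:,5] = (11111011010)·(00100000000) mod 2 = 0+0+1+0+0+0+0+0+0+0+0 mod 2 = 1
  c[6] = d·G[:,6] = (11111011010)·(00010000000) mod 2 = 0+0+0+1+0+0+0+0+0+0+0 mod 2 = 1
  c[7] = d·G[:,7] = (11111011010)·(00001111111) mod 2 = 0+0+0+0+1+0+1+1+0+1+0 mod 2 = 0
  c[8] = d·G[:,8] = (11111011010)·(00001000000) mod 2 = 0+0+0+0+1+0+0+0+0+0+0 mod 2 = 1
  c[9] = d·G[:,9] = (11111011010)·(00000100000) mod 2 = 0+0+0+0+0+0+0+0+0+0+0 mod 2 = 0
  c[10] = d·G[:,10] = (11111011010)·(00000010000) mod 2 = 0+0+0+0+0+0+1+0+0+0+0 mod 2 = 1
  c[11] = d·G[:,11] = (11111011010)·(00000001000) mod 2 = 0+0+0+0+0+0+0+1+0+0+0 mod 2 = 1
  c[12] = d·G[:,12] = (11111011010)·(00000000100) mod 2 = 0+0+0+0+0+0+0+0+0+0+0 mod 2 = 0
  c[13] = d·G[:,13] = (11111011010)·(00000000010) mod 2 = 0+0+0+0+0+0+0+0+0+1+0 mod 2 = 1
  c[14] = d·G[:,14] = (11111011010)·(00000000001) mod 2 = 0+0+0+0+0+0+0+0+0+0+0 mod 2 = 0
Codeword = 111111101011010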